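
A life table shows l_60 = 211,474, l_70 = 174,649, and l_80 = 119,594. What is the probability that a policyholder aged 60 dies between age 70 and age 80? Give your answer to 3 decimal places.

0.260

We want 10|10q60 = (l_70 − l_80)/l_60.
This is the probability of reaching 70 but not 80, conditional on being alive at 60: (l_70 − l_80) / l_60.
= (174,649 − 119,594) / 211,474 = 55,055 / 211,474 = 0.260339.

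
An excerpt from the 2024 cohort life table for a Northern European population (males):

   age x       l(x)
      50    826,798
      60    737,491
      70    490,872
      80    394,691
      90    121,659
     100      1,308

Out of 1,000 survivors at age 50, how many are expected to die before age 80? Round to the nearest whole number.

The relevant probability is 1 − 394,691/826,798 = 0.522627.
Expected number = 1,000 × 0.522627 = 523.

523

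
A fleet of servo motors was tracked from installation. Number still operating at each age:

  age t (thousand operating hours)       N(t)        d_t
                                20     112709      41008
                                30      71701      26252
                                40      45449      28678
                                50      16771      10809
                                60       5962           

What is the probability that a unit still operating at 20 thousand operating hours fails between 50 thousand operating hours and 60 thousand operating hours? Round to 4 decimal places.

This is the probability of reaching 50 but not 60, conditional on being operational at 20: (N(50) − N(60)) / N(20).
= (16771 − 5962) / 112709 = 10809 / 112709 = 0.095902.

0.0959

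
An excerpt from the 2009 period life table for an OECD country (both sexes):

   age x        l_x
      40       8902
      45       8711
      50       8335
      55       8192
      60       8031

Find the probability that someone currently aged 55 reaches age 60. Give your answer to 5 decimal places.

0.98035

We want 5p55 = l_60/l_55.
The conditional survival probability is l_60/l_55 = 8031/8192 = 0.980347.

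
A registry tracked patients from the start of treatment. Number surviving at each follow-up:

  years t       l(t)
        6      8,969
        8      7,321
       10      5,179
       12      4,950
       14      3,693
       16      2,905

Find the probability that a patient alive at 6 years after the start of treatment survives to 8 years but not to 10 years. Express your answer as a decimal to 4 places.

This is the probability of reaching 8 but not 10, conditional on being alive at 6: (l(8) − l(10)) / l(6).
= (7,321 − 5,179) / 8,969 = 2,142 / 8,969 = 0.238823.

0.2388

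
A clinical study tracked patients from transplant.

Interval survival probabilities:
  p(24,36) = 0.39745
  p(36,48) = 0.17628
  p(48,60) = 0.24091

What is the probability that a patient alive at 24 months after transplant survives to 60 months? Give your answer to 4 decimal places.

Survival from 24 to 60 is the product of surviving each interval: 0.39745 × 0.17628 × 0.24091.
= 0.016879.

0.0169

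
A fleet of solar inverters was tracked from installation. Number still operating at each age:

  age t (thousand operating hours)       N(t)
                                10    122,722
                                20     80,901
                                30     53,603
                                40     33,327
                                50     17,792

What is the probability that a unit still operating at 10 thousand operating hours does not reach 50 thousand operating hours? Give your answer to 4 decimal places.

P(fail before 50 | operational at 10) = 1 − N(50)/N(10) = 1 − 17,792/122,722 = (104,930)/122,722 = 0.855022.

0.8550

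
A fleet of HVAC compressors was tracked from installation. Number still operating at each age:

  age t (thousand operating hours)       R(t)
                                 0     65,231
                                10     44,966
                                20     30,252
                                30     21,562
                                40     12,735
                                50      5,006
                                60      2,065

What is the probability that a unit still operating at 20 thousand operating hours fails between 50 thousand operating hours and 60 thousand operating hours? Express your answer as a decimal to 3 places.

0.097

This is the probability of reaching 50 but not 60, conditional on being operational at 20: (R(50) − R(60)) / R(20).
= (5,006 − 2,065) / 30,252 = 2,941 / 30,252 = 0.097217.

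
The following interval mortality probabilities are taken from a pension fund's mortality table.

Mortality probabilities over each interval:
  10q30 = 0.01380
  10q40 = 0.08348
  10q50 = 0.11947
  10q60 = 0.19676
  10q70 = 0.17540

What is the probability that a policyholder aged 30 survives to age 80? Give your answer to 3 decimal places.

0.527

Chaining the interval survival probabilities: (1 − 0.01380) × (1 − 0.08348) × (1 − 0.11947) × (1 − 0.19676) × (1 − 0.17540).
= 0.98620 × 0.91652 × 0.88053 × 0.80324 × 0.82460 = 0.527157.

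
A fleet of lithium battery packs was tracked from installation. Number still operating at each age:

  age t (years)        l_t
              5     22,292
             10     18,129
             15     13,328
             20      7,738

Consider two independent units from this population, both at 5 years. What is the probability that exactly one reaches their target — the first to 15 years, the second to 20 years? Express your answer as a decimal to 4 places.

0.5299

p₁ = l_15/l_5 = 13,328/22,292 = 0.597883; p₂ = l_20/l_5 = 7,738/22,292 = 0.347120.
P(exactly one) = p₁(1−p₂) + (1−p₁)p₂ = 0.390346 + 0.139583 = 0.529929.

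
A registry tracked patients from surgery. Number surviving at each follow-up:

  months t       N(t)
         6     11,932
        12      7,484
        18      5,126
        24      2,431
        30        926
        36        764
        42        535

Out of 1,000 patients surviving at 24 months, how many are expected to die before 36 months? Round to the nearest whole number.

The relevant probability is 1 − 764/2,431 = 0.685726.
Expected number = 1,000 × 0.685726 = 686.

686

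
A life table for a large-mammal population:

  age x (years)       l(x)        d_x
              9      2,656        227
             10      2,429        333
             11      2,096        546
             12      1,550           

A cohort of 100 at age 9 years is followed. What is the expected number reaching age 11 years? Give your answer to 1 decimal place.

78.9

The relevant probability is 2,096/2,656 = 0.789157.
Expected number = 100 × 0.789157 = 78.9.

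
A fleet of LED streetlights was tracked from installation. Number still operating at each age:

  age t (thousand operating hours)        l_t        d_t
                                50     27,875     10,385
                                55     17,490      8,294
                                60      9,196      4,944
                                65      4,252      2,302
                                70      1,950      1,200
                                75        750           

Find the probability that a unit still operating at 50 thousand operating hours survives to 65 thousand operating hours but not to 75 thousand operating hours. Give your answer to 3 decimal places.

This is the probability of reaching 65 but not 75, conditional on being operational at 50: (l_65 − l_75) / l_50.
= (4,252 − 750) / 27,875 = 3,502 / 27,875 = 0.125632.

0.126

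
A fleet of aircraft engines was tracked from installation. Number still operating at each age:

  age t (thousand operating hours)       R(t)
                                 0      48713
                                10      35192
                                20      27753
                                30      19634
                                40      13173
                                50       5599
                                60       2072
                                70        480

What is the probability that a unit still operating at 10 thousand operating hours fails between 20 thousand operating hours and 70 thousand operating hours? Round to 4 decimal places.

0.7750

This is the probability of reaching 20 but not 70, conditional on being operational at 10: (R(20) − R(70)) / R(10).
= (27753 − 480) / 35192 = 27273 / 35192 = 0.774977.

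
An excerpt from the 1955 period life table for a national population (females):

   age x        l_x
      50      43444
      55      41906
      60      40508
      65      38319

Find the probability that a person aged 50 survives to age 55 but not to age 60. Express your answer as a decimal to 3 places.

0.032

This is the probability of reaching 55 but not 60, conditional on being alive at 50: (l_55 − l_60) / l_50.
= (41906 − 40508) / 43444 = 1398 / 43444 = 0.032179.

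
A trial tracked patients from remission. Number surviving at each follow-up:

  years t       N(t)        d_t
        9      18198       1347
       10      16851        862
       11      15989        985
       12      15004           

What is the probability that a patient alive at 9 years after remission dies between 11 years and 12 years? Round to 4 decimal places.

0.0541

This is the probability of reaching 11 but not 12, conditional on being alive at 9: (N(11) − N(12)) / N(9).
= (15989 − 15004) / 18198 = 985 / 18198 = 0.054127.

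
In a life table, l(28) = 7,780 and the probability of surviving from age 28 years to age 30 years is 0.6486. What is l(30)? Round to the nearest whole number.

5046

l(30) = l(28) × p = 7,780 × 0.6486 = 5046.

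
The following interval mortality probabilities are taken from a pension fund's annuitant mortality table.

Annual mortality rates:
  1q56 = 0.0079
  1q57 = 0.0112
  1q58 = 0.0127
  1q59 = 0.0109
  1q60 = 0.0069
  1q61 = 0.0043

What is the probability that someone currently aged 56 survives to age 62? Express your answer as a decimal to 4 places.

0.9473

Survival from 56 to 62 is the product of surviving each interval: (1 − 0.0079) × (1 − 0.0112) × (1 − 0.0127) × (1 − 0.0109) × (1 − 0.0069) × (1 − 0.0043).
= 0.9921 × 0.9888 × 0.9873 × 0.9891 × 0.9931 × 0.9957 = 0.947272.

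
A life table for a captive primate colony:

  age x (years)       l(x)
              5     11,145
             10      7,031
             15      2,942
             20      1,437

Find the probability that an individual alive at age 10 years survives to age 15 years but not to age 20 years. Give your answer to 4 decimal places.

This is the probability of reaching 15 but not 20, conditional on being alive at 10: (l(15) − l(20)) / l(10).
= (2,942 − 1,437) / 7,031 = 1,505 / 7,031 = 0.214052.

0.2141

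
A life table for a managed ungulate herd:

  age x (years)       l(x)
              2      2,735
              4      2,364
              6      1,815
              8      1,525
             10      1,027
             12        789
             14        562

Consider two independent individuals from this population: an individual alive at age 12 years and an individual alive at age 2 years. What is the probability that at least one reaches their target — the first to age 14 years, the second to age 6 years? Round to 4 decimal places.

p₁ = l(14)/l(12) = 562/789 = 0.712294; p₂ = l(6)/l(2) = 1,815/2,735 = 0.663620.
P(at least one) = 1 − (1−p₁)(1−p₂) = 1 − 0.287706 × 0.336380 = 0.903221.

0.9032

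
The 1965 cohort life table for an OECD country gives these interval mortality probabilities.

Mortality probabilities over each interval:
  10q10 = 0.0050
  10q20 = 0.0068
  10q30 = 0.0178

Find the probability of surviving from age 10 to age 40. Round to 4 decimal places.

0.9706

30p10 = (1 − 0.0050) × (1 − 0.0068) × (1 − 0.0178).
= 0.9950 × 0.9932 × 0.9822 = 0.970643.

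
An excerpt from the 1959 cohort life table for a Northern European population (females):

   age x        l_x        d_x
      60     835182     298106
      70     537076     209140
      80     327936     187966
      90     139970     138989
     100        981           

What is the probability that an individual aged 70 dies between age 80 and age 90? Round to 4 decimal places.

We want 10|10q70 = (l_80 − l_90)/l_70.
This is the probability of reaching 80 but not 90, conditional on being alive at 70: (l_80 − l_90) / l_70.
= (327936 − 139970) / 537076 = 187966 / 537076 = 0.349980.

0.3500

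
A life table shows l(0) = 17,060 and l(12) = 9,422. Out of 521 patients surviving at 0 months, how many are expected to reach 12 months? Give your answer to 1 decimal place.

287.7

The relevant probability is 9,422/17,060 = 0.552286.
Expected number = 521 × 0.552286 = 287.7.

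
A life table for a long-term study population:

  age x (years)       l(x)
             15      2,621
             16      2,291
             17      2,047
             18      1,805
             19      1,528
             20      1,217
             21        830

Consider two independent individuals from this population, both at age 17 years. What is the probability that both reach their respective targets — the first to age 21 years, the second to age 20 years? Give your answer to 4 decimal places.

p₁ = l(21)/l(17) = 830/2,047 = 0.405471; p₂ = l(20)/l(17) = 1,217/2,047 = 0.594529.
P(both) = p₁ × p₂ = 0.405471 × 0.594529 = 0.241064.

0.2411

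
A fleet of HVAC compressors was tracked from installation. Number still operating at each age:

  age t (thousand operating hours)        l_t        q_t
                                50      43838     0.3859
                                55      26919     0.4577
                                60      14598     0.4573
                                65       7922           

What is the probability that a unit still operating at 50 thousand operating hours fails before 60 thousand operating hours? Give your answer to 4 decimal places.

P(fail before 60 | operational at 50) = 1 − l_60/l_50 = 1 − 14598/43838 = (29240)/43838 = 0.667001.

0.6670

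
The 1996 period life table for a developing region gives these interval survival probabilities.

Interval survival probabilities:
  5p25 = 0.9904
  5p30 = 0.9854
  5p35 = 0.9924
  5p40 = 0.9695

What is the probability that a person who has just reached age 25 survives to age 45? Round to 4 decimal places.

Chaining the interval survival probabilities: 0.9904 × 0.9854 × 0.9924 × 0.9695.
= 0.938983.

0.9390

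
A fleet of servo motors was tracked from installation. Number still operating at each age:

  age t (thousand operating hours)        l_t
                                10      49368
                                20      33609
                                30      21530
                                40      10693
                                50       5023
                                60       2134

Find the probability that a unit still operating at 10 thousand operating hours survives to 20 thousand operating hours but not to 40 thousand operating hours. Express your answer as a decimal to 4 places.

This is the probability of reaching 20 but not 40, conditional on being operational at 10: (l_20 − l_40) / l_10.
= (33609 − 10693) / 49368 = 22916 / 49368 = 0.464187.

0.4642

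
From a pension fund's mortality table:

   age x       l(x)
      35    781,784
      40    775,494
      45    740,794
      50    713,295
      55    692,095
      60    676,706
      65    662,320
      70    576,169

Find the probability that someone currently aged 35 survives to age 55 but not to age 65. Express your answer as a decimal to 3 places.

This is the probability of reaching 55 but not 65, conditional on being alive at 35: (l(55) − l(65)) / l(35).
= (692,095 − 662,320) / 781,784 = 29,775 / 781,784 = 0.038086.

0.038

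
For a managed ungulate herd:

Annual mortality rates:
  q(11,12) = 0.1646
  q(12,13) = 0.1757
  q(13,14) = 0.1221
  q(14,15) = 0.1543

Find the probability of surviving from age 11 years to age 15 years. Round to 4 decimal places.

The overall survival probability is (1 − 0.1646) × (1 − 0.1757) × (1 − 0.1221) × (1 − 0.1543).
= 0.8354 × 0.8243 × 0.8779 × 0.8457 = 0.511259.

0.5113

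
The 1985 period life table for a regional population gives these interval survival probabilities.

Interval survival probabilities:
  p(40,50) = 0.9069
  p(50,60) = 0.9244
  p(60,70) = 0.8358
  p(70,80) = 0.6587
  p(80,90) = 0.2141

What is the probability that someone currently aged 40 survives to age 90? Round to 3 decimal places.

0.099

Survival from 40 to 90 is the product of surviving each interval: 0.9069 × 0.9244 × 0.8358 × 0.6587 × 0.2141.
= 0.098816.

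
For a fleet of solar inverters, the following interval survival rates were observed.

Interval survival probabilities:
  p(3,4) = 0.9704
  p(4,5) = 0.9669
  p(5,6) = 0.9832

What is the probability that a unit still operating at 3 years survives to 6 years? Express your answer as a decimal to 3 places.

0.923

Chaining the interval survival probabilities: 0.9704 × 0.9669 × 0.9832.
= 0.922517.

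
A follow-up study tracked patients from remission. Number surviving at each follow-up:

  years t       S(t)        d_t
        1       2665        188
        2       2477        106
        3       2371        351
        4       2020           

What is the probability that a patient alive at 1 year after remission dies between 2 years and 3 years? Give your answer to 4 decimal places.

0.0398

This is the probability of reaching 2 but not 3, conditional on being alive at 1: (S(2) − S(3)) / S(1).
= (2477 − 2371) / 2665 = 106 / 2665 = 0.039775.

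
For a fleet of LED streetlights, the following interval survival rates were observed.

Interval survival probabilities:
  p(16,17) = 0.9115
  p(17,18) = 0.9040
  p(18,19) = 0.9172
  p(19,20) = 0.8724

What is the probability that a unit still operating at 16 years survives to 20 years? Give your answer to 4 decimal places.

0.6593

Chaining the interval survival probabilities: 0.9115 × 0.9040 × 0.9172 × 0.8724.
= 0.659333.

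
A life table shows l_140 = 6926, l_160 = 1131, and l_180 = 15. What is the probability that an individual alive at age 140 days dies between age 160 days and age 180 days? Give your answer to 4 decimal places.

0.1611

This is the probability of reaching 160 but not 180, conditional on being alive at 140: (l_160 − l_180) / l_140.
= (1131 − 15) / 6926 = 1116 / 6926 = 0.161132.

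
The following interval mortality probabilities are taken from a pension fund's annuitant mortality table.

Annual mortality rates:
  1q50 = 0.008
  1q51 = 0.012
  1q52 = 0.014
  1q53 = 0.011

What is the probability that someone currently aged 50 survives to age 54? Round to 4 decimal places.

0.9557

The overall survival probability is (1 − 0.008) × (1 − 0.012) × (1 − 0.014) × (1 − 0.011).
= 0.992 × 0.988 × 0.986 × 0.989 = 0.955745.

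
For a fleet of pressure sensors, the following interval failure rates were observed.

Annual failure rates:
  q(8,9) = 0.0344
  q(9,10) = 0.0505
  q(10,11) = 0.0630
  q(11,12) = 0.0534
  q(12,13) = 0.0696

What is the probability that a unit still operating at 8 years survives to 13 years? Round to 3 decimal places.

Survival from 8 to 13 is the product of surviving each interval: (1 − 0.0344) × (1 − 0.0505) × (1 − 0.0630) × (1 − 0.0534) × (1 − 0.0696).
= 0.9656 × 0.9495 × 0.9370 × 0.9466 × 0.9304 = 0.756603.

0.757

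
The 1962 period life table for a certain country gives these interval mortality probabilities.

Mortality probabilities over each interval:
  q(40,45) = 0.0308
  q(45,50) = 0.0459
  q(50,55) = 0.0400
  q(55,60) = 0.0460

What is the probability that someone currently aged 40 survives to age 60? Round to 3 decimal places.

Chaining the interval survival probabilities: (1 − 0.0308) × (1 − 0.0459) × (1 − 0.0400) × (1 − 0.0460).
= 0.9692 × 0.9541 × 0.9600 × 0.9540 = 0.846890.

0.847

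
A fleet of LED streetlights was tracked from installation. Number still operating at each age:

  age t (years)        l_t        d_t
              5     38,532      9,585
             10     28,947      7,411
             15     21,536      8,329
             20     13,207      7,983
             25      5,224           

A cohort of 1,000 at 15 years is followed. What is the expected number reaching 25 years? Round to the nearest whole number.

243

The relevant probability is 5,224/21,536 = 0.242571.
Expected number = 1,000 × 0.242571 = 243.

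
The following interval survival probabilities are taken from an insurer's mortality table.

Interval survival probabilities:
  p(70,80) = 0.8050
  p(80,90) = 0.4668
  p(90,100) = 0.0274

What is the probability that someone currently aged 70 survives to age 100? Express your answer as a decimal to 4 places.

The overall survival probability is 0.8050 × 0.4668 × 0.0274.
= 0.010296.

0.0103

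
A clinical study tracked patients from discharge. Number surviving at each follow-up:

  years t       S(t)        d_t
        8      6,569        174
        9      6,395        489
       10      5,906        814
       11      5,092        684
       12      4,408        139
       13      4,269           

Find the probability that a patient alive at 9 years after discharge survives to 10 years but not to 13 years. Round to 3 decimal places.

0.256

This is the probability of reaching 10 but not 13, conditional on being alive at 9: (S(10) − S(13)) / S(9).
= (5,906 − 4,269) / 6,395 = 1,637 / 6,395 = 0.255981.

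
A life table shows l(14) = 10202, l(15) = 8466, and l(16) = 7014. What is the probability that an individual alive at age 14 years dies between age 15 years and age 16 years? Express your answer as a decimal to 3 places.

This is the probability of reaching 15 but not 16, conditional on being alive at 14: (l(15) − l(16)) / l(14).
= (8466 − 7014) / 10202 = 1452 / 10202 = 0.142325.

0.142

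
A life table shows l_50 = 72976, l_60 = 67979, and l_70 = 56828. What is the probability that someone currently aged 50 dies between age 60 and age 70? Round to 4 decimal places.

We want 10|10q50 = (l_60 − l_70)/l_50.
This is the probability of reaching 60 but not 70, conditional on being alive at 50: (l_60 − l_70) / l_50.
= (67979 − 56828) / 72976 = 11151 / 72976 = 0.152804.

0.1528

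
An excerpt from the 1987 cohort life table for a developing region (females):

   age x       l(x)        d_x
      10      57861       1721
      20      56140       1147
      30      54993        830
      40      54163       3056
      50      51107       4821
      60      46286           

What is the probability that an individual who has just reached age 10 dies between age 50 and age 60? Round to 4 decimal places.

0.0833

This is the probability of reaching 50 but not 60, conditional on being alive at 10: (l(50) − l(60)) / l(10).
= (51107 − 46286) / 57861 = 4821 / 57861 = 0.083320.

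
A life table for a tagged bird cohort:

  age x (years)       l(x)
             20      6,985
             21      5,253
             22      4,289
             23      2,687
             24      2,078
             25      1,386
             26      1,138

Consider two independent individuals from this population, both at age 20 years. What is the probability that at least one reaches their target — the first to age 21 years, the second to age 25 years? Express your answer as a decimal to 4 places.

p₁ = l(21)/l(20) = 5,253/6,985 = 0.752040; p₂ = l(25)/l(20) = 1,386/6,985 = 0.198425.
P(at least one) = 1 − (1−p₁)(1−p₂) = 1 − 0.247960 × 0.801575 = 0.801241.

0.8012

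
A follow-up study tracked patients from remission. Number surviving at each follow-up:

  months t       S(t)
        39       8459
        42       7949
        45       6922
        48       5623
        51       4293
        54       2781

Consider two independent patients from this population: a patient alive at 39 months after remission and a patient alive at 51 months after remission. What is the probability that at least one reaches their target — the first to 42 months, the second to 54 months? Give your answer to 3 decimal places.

p₁ = S(42)/S(39) = 7949/8459 = 0.939709; p₂ = S(54)/S(51) = 2781/4293 = 0.647799.
P(at least one) = 1 − (1−p₁)(1−p₂) = 1 − 0.060291 × 0.352201 = 0.978765.

0.979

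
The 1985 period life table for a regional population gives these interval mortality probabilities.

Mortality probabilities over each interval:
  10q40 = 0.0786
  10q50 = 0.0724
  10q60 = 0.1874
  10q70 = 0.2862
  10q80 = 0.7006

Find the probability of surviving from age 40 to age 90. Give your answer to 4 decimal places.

0.1484

Survival from 40 to 90 is the product of surviving each interval: (1 − 0.0786) × (1 − 0.0724) × (1 − 0.1874) × (1 − 0.2862) × (1 − 0.7006).
= 0.9214 × 0.9276 × 0.8126 × 0.7138 × 0.2994 = 0.148427.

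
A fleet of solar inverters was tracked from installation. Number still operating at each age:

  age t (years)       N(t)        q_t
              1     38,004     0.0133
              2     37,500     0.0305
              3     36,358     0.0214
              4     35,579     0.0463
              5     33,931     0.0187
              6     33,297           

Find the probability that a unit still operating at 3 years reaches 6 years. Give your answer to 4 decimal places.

0.9158

The conditional survival probability is N(6)/N(3) = 33,297/36,358 = 0.915809.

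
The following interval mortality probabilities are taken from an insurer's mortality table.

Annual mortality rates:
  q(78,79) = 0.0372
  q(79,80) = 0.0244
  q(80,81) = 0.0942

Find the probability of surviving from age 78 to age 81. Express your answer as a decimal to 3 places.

P(survive 78→81) = (1 − 0.0372) × (1 − 0.0244) × (1 − 0.0942).
= 0.9628 × 0.9756 × 0.9058 = 0.850825.

0.851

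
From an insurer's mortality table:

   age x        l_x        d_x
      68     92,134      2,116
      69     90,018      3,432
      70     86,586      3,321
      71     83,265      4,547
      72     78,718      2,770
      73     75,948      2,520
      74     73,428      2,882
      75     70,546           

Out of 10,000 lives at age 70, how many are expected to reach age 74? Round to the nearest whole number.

8480

The relevant probability is 73,428/86,586 = 0.848035.
Expected number = 10,000 × 0.848035 = 8480.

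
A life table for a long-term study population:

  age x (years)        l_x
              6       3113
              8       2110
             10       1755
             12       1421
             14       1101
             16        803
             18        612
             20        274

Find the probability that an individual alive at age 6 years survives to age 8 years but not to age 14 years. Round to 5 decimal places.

This is the probability of reaching 8 but not 14, conditional on being alive at 6: (l_8 − l_14) / l_6.
= (2110 − 1101) / 3113 = 1009 / 3113 = 0.324125.

0.32412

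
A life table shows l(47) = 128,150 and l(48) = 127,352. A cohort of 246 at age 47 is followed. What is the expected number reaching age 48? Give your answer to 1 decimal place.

The relevant probability is 127,352/128,150 = 0.993773.
Expected number = 246 × 0.993773 = 244.5.

244.5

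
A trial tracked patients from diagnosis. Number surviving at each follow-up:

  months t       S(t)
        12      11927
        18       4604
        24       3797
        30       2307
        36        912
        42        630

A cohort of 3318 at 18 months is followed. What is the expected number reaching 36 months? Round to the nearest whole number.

The relevant probability is 912/4604 = 0.198089.
Expected number = 3318 × 0.198089 = 657.

657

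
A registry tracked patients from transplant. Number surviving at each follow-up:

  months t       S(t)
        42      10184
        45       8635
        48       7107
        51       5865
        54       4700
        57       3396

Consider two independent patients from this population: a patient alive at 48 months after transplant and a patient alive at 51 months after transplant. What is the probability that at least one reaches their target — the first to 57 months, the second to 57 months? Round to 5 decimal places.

p₁ = S(57)/S(48) = 3396/7107 = 0.477839; p₂ = S(57)/S(51) = 3396/5865 = 0.579028.
P(at least one) = 1 − (1−p₁)(1−p₂) = 1 − 0.522161 × 0.420972 = 0.780185.

0.78018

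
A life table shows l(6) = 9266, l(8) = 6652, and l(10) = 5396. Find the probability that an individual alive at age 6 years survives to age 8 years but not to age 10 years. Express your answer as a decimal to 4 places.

0.1355

This is the probability of reaching 8 but not 10, conditional on being alive at 6: (l(8) − l(10)) / l(6).
= (6652 − 5396) / 9266 = 1256 / 9266 = 0.135549.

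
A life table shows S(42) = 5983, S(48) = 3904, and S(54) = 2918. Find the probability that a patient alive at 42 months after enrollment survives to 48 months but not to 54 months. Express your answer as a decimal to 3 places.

This is the probability of reaching 48 but not 54, conditional on being alive at 42: (S(48) − S(54)) / S(42).
= (3904 − 2918) / 5983 = 986 / 5983 = 0.164800.

0.165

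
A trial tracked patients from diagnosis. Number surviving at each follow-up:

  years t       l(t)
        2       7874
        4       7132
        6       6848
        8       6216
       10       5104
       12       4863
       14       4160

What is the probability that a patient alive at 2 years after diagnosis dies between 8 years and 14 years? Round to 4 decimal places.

0.2611

This is the probability of reaching 8 but not 14, conditional on being alive at 2: (l(8) − l(14)) / l(2).
= (6216 − 4160) / 7874 = 2056 / 7874 = 0.261113.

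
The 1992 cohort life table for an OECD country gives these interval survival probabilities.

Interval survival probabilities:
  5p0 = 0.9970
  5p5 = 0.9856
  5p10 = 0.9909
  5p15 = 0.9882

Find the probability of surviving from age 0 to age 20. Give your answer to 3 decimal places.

0.962

The overall survival probability is 0.9970 × 0.9856 × 0.9909 × 0.9882.
= 0.962211.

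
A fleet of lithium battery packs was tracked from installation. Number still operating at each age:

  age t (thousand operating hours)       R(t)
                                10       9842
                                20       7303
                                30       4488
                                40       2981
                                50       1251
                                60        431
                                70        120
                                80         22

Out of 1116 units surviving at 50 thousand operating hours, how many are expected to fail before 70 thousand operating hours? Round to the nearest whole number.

The relevant probability is 1 − 120/1251 = 0.904077.
Expected number = 1116 × 0.904077 = 1009.

1009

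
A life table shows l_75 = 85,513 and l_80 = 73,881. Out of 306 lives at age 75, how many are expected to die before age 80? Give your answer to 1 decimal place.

41.6

The relevant probability is 1 − 73,881/85,513 = 0.136026.
Expected number = 306 × 0.136026 = 41.6.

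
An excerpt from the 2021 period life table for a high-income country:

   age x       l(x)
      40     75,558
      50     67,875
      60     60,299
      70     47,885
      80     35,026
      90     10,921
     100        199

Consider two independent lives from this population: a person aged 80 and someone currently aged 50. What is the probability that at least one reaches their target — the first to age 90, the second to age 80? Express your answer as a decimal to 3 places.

0.667

p₁ = l(90)/l(80) = 10,921/35,026 = 0.311797; p₂ = l(80)/l(50) = 35,026/67,875 = 0.516037.
P(at least one) = 1 − (1−p₁)(1−p₂) = 1 − 0.688203 × 0.483963 = 0.666935.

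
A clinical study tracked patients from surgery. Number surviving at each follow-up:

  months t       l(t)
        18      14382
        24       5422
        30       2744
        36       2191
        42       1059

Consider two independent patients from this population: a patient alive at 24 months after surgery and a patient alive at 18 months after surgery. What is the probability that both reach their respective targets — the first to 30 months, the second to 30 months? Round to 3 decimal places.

p₁ = l(30)/l(24) = 2744/5422 = 0.506086; p₂ = l(30)/l(18) = 2744/14382 = 0.190794.
P(both) = p₁ × p₂ = 0.506086 × 0.190794 = 0.096558.

0.097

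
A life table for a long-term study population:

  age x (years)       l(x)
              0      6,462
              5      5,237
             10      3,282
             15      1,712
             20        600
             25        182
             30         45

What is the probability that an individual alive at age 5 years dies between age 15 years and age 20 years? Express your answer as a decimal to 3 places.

This is the probability of reaching 15 but not 20, conditional on being alive at 5: (l(15) − l(20)) / l(5).
= (1,712 − 600) / 5,237 = 1,112 / 5,237 = 0.212335.

0.212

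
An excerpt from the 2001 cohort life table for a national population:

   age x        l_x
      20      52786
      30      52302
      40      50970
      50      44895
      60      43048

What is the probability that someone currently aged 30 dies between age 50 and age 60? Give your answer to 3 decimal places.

We want 20|10q30 = (l_50 − l_60)/l_30.
This is the probability of reaching 50 but not 60, conditional on being alive at 30: (l_50 − l_60) / l_30.
= (44895 − 43048) / 52302 = 1847 / 52302 = 0.035314.

0.035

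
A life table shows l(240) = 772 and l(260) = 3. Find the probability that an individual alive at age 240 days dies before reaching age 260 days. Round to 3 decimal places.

P(die before 260 | alive at 240) = 1 − l(260)/l(240) = 1 − 3/772 = (769)/772 = 0.996114.

0.996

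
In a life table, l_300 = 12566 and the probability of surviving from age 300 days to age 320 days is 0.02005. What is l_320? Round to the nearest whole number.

l_320 = l_300 × p = 12566 × 0.02005 = 252.

252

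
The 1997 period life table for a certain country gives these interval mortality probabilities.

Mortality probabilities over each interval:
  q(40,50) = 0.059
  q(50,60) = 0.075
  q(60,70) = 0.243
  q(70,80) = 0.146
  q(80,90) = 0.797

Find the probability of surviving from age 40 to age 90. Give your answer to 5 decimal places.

0.11423

Survival from 40 to 90 is the product of surviving each interval: (1 − 0.059) × (1 − 0.075) × (1 − 0.243) × (1 − 0.146) × (1 − 0.797).
= 0.941 × 0.925 × 0.757 × 0.854 × 0.203 = 0.114230.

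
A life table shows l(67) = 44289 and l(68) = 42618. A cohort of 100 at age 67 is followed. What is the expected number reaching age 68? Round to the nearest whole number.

The relevant probability is 42618/44289 = 0.962271.
Expected number = 100 × 0.962271 = 96.

96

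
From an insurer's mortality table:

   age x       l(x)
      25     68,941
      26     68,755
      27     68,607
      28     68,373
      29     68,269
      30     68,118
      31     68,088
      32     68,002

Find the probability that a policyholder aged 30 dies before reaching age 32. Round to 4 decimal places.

0.0017

P(die before 32 | alive at 30) = 1 − l(32)/l(30) = 1 − 68,002/68,118 = (116)/68,118 = 0.001703.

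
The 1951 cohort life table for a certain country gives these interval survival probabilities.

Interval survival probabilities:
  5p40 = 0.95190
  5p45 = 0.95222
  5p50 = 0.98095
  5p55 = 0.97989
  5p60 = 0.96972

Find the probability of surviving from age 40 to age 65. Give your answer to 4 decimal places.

0.8449

The overall survival probability is 0.95190 × 0.95222 × 0.98095 × 0.97989 × 0.96972.
= 0.844888.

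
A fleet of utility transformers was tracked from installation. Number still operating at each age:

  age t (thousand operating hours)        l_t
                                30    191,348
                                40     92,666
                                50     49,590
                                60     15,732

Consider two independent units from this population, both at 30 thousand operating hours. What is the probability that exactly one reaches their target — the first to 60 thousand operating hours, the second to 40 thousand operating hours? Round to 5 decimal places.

0.48686

p₁ = l_60/l_30 = 15,732/191,348 = 0.082217; p₂ = l_40/l_30 = 92,666/191,348 = 0.484280.
P(exactly one) = p₁(1−p₂) + (1−p₁)p₂ = 0.042401 + 0.444464 = 0.486865.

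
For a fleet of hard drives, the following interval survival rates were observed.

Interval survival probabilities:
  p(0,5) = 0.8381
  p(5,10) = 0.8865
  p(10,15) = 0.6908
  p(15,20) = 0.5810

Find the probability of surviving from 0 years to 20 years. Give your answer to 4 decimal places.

0.2982

P(survive 0→20) = 0.8381 × 0.8865 × 0.6908 × 0.5810.
= 0.298197.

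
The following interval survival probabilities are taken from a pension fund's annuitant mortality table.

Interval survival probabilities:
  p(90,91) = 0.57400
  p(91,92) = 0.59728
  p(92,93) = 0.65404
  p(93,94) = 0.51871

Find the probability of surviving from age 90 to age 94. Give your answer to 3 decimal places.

P(survive 90→94) = 0.57400 × 0.59728 × 0.65404 × 0.51871.
= 0.116310.

0.116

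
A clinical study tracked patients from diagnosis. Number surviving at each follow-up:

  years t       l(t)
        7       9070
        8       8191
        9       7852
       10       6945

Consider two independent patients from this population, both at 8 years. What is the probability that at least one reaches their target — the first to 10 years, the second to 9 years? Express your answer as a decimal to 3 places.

0.994

p₁ = l(10)/l(8) = 6945/8191 = 0.847882; p₂ = l(9)/l(8) = 7852/8191 = 0.958613.
P(at least one) = 1 − (1−p₁)(1−p₂) = 1 − 0.152118 × 0.041387 = 0.993704.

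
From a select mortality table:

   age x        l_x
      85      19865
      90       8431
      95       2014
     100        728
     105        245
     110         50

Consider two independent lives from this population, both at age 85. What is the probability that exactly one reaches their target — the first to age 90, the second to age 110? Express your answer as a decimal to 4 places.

0.4248

p₁ = l_90/l_85 = 8431/19865 = 0.424415; p₂ = l_110/l_85 = 50/19865 = 0.002517.
P(exactly one) = p₁(1−p₂) + (1−p₁)p₂ = 0.423347 + 0.001449 = 0.424795.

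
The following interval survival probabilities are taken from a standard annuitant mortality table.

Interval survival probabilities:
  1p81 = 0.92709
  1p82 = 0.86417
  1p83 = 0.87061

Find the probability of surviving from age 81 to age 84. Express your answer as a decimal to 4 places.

The overall survival probability is 0.92709 × 0.86417 × 0.87061.
= 0.697501.

0.6975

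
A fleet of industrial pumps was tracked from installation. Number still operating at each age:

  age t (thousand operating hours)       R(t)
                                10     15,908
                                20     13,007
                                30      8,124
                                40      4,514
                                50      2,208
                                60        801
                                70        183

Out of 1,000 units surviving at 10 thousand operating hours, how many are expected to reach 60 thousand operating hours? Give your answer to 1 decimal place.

50.4

The relevant probability is 801/15,908 = 0.050352.
Expected number = 1,000 × 0.050352 = 50.4.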